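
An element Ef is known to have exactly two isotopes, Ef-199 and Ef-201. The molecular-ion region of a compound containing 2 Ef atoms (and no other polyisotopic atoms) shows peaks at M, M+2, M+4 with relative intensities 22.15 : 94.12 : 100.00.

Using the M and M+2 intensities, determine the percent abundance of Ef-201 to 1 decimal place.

Write p for the Ef-199 fraction. I(M+2)/I(M) = [C(2,1)·p^1·(1−p)] / p^2 = 2·(1−p)/p = 94.12/22.15 = 4.2492
(1−p)/p = 4.2492/2 = 2.1246  ⇒  p = 1/(1 + 2.1246) = 0.3200
Ef-199: 32.0%, Ef-201: 68.0%.

68.0%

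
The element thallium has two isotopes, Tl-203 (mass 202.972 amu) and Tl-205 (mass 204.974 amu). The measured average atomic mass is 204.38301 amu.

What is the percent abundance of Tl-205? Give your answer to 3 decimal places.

Let x be the fractional abundance of Tl-203; then Tl-205 has abundance 1 − x.
202.972·x + 204.974·(1 − x) = 204.38301
(202.972 − 204.974)·x = 204.38301 − 204.974
x = -0.59099 / -2.002 = 0.29520 → 29.520% Tl-203, 70.480% Tl-205.

70.480%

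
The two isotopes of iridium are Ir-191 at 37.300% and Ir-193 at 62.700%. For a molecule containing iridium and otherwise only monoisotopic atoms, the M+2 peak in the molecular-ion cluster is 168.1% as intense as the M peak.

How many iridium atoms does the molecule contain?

1

The M+2/M ratio from n Ir atoms is n · q/p = n · 0.62700/0.37300.
n = 1.681 × 0.37300/0.62700 = 1.00 ≈ 1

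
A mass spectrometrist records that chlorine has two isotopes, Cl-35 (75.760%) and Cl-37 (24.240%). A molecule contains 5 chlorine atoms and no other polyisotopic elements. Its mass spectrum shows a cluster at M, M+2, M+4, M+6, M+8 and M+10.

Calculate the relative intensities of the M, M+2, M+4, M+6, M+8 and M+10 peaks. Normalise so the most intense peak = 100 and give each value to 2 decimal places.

Expanding (0.75760 + 0.24240)^5:
P(M) = 0.75760^5 = 0.249574
P(M+2) = 5 × 0.75760^4 × 0.24240^1 = 0.399266
P(M+4) = 10 × 0.75760^3 × 0.24240^2 = 0.255497
P(M+6) = 10 × 0.75760^2 × 0.24240^3 = 0.081748
P(M+8) = 5 × 0.75760^1 × 0.24240^4 = 0.013078
P(M+10) = 0.24240^5 = 0.000837
The M+2 peak is largest (0.399266); scaling to 100 gives 62.51 : 100.00 : 63.99 : 20.47 : 3.28 : 0.21.

62.51 : 100.00 : 63.99 : 20.47 : 3.28 : 0.21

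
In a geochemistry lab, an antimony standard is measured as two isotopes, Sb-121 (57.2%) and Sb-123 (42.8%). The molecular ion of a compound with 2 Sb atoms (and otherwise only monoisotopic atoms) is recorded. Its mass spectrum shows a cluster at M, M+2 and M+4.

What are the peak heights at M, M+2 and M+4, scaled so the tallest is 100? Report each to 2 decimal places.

66.82 : 100.00 : 37.41

Each Sb atom is independently Sb-121 (p = 0.572) or Sb-123 (q = 0.428); the cluster is the binomial expansion (p + q)^2.
P(M) = 0.572^2 = 0.327184
P(M+2) = 2 × 0.572^1 × 0.428^1 = 0.489632
P(M+4) = 0.428^2 = 0.183184
The M+2 peak is largest (0.489632); scaling to 100 gives 66.82 : 100.00 : 37.41.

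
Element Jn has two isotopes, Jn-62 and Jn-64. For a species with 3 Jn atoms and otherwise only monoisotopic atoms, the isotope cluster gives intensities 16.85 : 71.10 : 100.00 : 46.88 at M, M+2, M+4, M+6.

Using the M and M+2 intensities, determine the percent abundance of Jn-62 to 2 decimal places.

41.55%

If p is the fraction of Jn that is Jn-62, then I(M+2)/I(M) = [C(3,1)·p^2·(1−p)] / p^3 = 3·(1−p)/p = 71.10/16.85 = 4.2196
(1−p)/p = 4.2196/3 = 1.4065  ⇒  p = 1/(1 + 1.4065) = 0.4155
Jn-62: 41.55%, Jn-64: 58.45%.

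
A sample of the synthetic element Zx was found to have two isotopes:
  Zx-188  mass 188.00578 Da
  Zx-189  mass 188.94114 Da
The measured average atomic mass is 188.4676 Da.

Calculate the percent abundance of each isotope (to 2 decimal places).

Writing the weighted mean with unknown fraction x of Zx-188:
188.00578·x + 188.94114·(1 − x) = 188.4676
(188.00578 − 188.94114)·x = 188.4676 − 188.94114
x = -0.47354 / -0.93536 = 0.50626 → 50.63% Zx-188, 49.37% Zx-189.

Zx-188: 50.63%, Zx-189: 49.37%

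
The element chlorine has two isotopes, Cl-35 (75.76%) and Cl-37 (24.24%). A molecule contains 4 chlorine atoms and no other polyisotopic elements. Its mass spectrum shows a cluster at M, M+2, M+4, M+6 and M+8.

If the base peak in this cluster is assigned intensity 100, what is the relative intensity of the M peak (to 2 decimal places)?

Binomial terms of (0.7576 + 0.2424)^4: M 0.3294, M+2 0.4216, M+4 0.2023, M+6 0.0432, M+8 0.0035 → M+2 is the base peak.
P(M+2) = C(4,1) × 0.7576^3 × 0.2424^1 = 4 × 0.4348304 × 0.2424 = 0.421612 (base)
P(M) = C(4,0) × 0.7576^4 × 0.2424^0 = 1 × 0.32942751 × 1.0000 = 0.329428
Relative intensity = 0.329428 / 0.421612 × 100 = 78.14

78.14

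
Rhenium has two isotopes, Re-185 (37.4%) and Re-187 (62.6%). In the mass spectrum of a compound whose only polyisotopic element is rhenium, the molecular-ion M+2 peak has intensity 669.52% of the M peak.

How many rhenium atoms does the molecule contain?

With n Re atoms, P(M+2)/P(M) = C(n,1)·p^(n−1)q / p^n = n·q/p = n · 0.626/0.374.
n = 6.6952 × 0.374/0.626 = 4.00 ≈ 4

4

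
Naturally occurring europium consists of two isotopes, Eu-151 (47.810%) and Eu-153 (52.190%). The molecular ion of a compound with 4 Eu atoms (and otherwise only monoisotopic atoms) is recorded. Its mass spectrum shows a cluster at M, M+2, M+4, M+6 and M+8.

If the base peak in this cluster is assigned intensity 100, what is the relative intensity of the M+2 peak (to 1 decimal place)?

61.1

(0.47810 + 0.52190)^4 gives M 0.0522, M+2 0.2281, M+4 0.3736, M+6 0.2719, M+8 0.0742; the largest is M+4.
P(M+4) = C(4,2) × 0.47810^2 × 0.52190^2 = 6 × 0.22857961 × 0.27237961 = 0.373563 (base)
P(M+2) = C(4,1) × 0.47810^3 × 0.52190^1 = 4 × 0.10928391 × 0.5219 = 0.228141
Relative intensity = 0.228141 / 0.373563 × 100 = 61.1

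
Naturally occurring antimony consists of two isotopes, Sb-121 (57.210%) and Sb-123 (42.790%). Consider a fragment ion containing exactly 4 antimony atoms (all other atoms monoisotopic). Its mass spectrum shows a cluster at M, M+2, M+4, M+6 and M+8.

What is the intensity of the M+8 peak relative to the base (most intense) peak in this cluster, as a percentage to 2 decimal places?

9.32%

Binomial terms of (0.57210 + 0.42790)^4: M 0.1071, M+2 0.3205, M+4 0.3596, M+6 0.1793, M+8 0.0335 → M+4 is the base peak.
P(M+4) = C(4,2) × 0.57210^2 × 0.42790^2 = 6 × 0.32729841 × 0.18309841 = 0.359567 (base)
P(M+8) = C(4,4) × 0.57210^0 × 0.42790^4 = 1 × 1.0000 × 0.03352503 = 0.033525
Relative intensity = 0.033525 / 0.359567 × 100 = 9.32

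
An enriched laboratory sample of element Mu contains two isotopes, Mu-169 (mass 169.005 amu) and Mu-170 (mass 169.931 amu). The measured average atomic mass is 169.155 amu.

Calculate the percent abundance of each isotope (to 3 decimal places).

With x = fraction of Mu-169 (so Mu-170 is 1 − x):
169.005·x + 169.931·(1 − x) = 169.155
(169.005 − 169.931)·x = 169.155 − 169.931
x = -0.776 / -0.926 = 0.83801 → 83.801% Mu-169, 16.199% Mu-170.

Mu-169: 83.801%, Mu-170: 16.199%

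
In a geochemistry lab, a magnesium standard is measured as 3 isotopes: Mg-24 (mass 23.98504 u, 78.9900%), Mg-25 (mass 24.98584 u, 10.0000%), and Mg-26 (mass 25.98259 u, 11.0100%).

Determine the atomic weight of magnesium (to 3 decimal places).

Weight each isotope mass by its fractional abundance: 0.789900 × 23.98504 + 0.100000 × 24.98584 + 0.110100 × 25.98259
= 18.945783 + 2.498584 + 2.860683 = 24.305050 u

24.305 u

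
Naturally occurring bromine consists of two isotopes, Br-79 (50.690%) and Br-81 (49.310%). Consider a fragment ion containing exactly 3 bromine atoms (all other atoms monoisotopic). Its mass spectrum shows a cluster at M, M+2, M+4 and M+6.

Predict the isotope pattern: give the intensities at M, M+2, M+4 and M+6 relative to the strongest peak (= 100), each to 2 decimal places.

Expanding (0.50690 + 0.49310)^3:
P(M) = 0.50690^3 = 0.130247
P(M+2) = 3 × 0.50690^2 × 0.49310^1 = 0.380103
P(M+4) = 3 × 0.50690^1 × 0.49310^2 = 0.369755
P(M+6) = 0.49310^3 = 0.119896
The M+2 peak is largest (0.380103); scaling to 100 gives 34.27 : 100.00 : 97.28 : 31.54.

34.27 : 100.00 : 97.28 : 31.54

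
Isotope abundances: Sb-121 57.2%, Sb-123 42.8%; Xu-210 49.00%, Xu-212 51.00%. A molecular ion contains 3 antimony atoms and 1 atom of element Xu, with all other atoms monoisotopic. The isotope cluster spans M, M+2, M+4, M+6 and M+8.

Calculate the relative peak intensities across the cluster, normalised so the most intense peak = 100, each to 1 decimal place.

24.9 : 81.8 : 100.0 : 54.0 : 10.9

Antimony pattern (n=3): 0.18714925 : 0.42010426 : 0.31434374 : 0.07840275
Element Xu pattern (n=1): 0.4900 : 0.5100
Convolve the two distributions (both contribute in 2-u steps):
  M: 0.18714925×0.4900 = 0.091703
  M+2: 0.18714925×0.5100 + 0.42010426×0.4900 = 0.301297
  M+4: 0.42010426×0.5100 + 0.31434374×0.4900 = 0.368282
  M+6: 0.31434374×0.5100 + 0.07840275×0.4900 = 0.198733
  M+8: 0.07840275×0.5100 = 0.039985
Scale to base peak (0.368282) = 100: 24.9 : 81.8 : 100.0 : 54.0 : 10.9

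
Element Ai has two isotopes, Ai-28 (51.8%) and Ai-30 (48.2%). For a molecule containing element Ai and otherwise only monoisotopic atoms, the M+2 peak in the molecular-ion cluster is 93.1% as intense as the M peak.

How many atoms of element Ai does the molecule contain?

For n independent Ai atoms, I(M+2)/I(M) = n · (abundance Ai-30) / (abundance Ai-28) = n · 0.482/0.518.
n = 0.931 × 0.518/0.482 = 1.00 ≈ 1

1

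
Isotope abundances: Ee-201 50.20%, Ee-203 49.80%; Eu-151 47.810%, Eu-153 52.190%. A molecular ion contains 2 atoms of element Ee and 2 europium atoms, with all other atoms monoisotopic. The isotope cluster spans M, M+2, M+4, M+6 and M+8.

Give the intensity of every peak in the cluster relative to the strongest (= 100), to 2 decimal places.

Element Ee pattern (n=2): 0.252004 : 0.499992 : 0.248004
Europium pattern (n=2): 0.22857961 : 0.49904078 : 0.27237961
Convolve the two distributions (both contribute in 2-u steps):
  M: 0.252004×0.22857961 = 0.057603
  M+2: 0.252004×0.49904078 + 0.499992×0.22857961 = 0.240048
  M+4: 0.252004×0.27237961 + 0.499992×0.49904078 + 0.248004×0.22857961 = 0.374846
  M+6: 0.499992×0.27237961 + 0.248004×0.49904078 = 0.259952
  M+8: 0.248004×0.27237961 = 0.067551
Scale to base peak (0.374846) = 100: 15.37 : 64.04 : 100.00 : 69.35 : 18.02

15.37 : 64.04 : 100.00 : 69.35 : 18.02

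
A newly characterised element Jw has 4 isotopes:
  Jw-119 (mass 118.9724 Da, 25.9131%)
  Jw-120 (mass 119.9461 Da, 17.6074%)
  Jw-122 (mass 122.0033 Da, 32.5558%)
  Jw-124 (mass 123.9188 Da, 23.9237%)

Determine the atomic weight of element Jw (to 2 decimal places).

121.31 Da

Weight each isotope mass by its fractional abundance: 0.259131 × 118.9724 + 0.176074 × 119.9461 + 0.325558 × 122.0033 + 0.239237 × 123.9188
= 30.82944 + 21.11939 + 39.71915 + 29.64596 = 121.31394 Da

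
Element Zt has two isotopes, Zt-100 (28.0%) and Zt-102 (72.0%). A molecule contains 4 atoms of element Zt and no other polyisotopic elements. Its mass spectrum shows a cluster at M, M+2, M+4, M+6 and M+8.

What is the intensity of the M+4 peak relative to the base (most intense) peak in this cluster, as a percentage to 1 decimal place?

Binomial terms of (0.280 + 0.720)^4: M 0.0061, M+2 0.0632, M+4 0.2439, M+6 0.4180, M+8 0.2687 → M+6 is the base peak.
P(M+6) = C(4,3) × 0.280^1 × 0.720^3 = 4 × 0.2800 × 0.373248 = 0.418038 (base)
P(M+4) = C(4,2) × 0.280^2 × 0.720^2 = 6 × 0.0784 × 0.5184 = 0.243855
Relative intensity = 0.243855 / 0.418038 × 100 = 58.3

58.3%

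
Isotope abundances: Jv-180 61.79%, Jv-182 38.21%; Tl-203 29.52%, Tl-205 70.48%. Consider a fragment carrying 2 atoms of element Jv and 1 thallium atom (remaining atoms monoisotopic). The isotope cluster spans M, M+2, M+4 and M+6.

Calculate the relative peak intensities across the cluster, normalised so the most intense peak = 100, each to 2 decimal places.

Element Jv pattern (n=2): 0.38180041 : 0.47219918 : 0.14600041
Thallium pattern (n=1): 0.2952 : 0.7048
Convolve the two distributions (both contribute in 2-u steps):
  M: 0.38180041×0.2952 = 0.112707
  M+2: 0.38180041×0.7048 + 0.47219918×0.2952 = 0.408486
  M+4: 0.47219918×0.7048 + 0.14600041×0.2952 = 0.375905
  M+6: 0.14600041×0.7048 = 0.102901
Scale to base peak (0.408486) = 100: 27.59 : 100.00 : 92.02 : 25.19

27.59 : 100.00 : 92.02 : 25.19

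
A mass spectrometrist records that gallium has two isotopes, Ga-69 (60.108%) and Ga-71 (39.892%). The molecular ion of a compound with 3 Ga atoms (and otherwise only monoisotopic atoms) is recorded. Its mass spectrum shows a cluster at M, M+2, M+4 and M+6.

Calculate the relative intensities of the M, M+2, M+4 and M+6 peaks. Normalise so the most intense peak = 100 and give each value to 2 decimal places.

The 3 Ga atoms are independent, so intensities follow the terms of (0.60108 + 0.39892)^3.
P(M) = 0.60108^3 = 0.217169
P(M+2) = 3 × 0.60108^2 × 0.39892^1 = 0.432386
P(M+4) = 3 × 0.60108^1 × 0.39892^2 = 0.286963
P(M+6) = 0.39892^3 = 0.063483
The M+2 peak is largest (0.432386); scaling to 100 gives 50.23 : 100.00 : 66.37 : 14.68.

50.23 : 100.00 : 66.37 : 14.68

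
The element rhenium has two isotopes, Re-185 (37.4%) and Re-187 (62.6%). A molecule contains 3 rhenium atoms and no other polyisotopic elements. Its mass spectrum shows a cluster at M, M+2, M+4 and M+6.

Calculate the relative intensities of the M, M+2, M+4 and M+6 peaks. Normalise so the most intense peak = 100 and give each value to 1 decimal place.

Expanding (0.374 + 0.626)^3:
P(M) = 0.374^3 = 0.052314
P(M+2) = 3 × 0.374^2 × 0.626^1 = 0.262687
P(M+4) = 3 × 0.374^1 × 0.626^2 = 0.439685
P(M+6) = 0.626^3 = 0.245314
The M+4 peak is largest (0.439685); scaling to 100 gives 11.9 : 59.7 : 100.0 : 55.8.

11.9 : 59.7 : 100.0 : 55.8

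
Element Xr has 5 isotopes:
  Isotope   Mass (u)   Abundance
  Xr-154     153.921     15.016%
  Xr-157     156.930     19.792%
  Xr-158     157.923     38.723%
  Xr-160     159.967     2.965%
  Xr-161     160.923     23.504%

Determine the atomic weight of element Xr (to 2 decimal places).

Weight each isotope mass by its fractional abundance: 0.15016 × 153.921 + 0.19792 × 156.930 + 0.38723 × 157.923 + 0.02965 × 159.967 + 0.23504 × 160.923
= 23.1128 + 31.0596 + 61.1525 + 4.7430 + 37.8233 = 157.8912 u

157.89 u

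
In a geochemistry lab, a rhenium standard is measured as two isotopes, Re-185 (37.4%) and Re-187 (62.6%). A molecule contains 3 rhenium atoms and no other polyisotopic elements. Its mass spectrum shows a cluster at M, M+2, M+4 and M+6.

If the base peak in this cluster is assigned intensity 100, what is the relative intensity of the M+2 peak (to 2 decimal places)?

59.74

Binomial terms of (0.374 + 0.626)^3: M 0.0523, M+2 0.2627, M+4 0.4397, M+6 0.2453 → M+4 is the base peak.
P(M+4) = C(3,2) × 0.374^1 × 0.626^2 = 3 × 0.3740 × 0.391876 = 0.439685 (base)
P(M+2) = C(3,1) × 0.374^2 × 0.626^1 = 3 × 0.139876 × 0.6260 = 0.262687
Relative intensity = 0.262687 / 0.439685 × 100 = 59.74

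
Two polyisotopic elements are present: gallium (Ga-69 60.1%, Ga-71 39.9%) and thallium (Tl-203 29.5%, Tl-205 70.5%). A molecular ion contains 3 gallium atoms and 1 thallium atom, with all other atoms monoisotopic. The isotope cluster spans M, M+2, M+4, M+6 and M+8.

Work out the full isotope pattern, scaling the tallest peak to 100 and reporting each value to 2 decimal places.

16.44 : 72.04 : 100.00 : 56.77 : 11.50

Gallium pattern (n=3): 0.2170818 : 0.4323576 : 0.2870394 : 0.0635212
Thallium pattern (n=1): 0.2950 : 0.7050
Convolve the two distributions (both contribute in 2-u steps):
  M: 0.2170818×0.2950 = 0.064039
  M+2: 0.2170818×0.7050 + 0.4323576×0.2950 = 0.280588
  M+4: 0.4323576×0.7050 + 0.2870394×0.2950 = 0.389489
  M+6: 0.2870394×0.7050 + 0.0635212×0.2950 = 0.221102
  M+8: 0.0635212×0.7050 = 0.044782
Scale to base peak (0.389489) = 100: 16.44 : 72.04 : 100.00 : 56.77 : 11.50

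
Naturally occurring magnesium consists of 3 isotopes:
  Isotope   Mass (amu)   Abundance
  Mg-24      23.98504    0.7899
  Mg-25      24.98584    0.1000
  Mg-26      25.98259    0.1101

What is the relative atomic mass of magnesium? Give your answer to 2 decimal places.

Ar = Σ fᵢ·mᵢ = 0.7899 × 23.98504 + 0.1000 × 24.98584 + 0.1101 × 25.98259
= 18.945783 + 2.498584 + 2.860683 = 24.305050 amu

24.31 amu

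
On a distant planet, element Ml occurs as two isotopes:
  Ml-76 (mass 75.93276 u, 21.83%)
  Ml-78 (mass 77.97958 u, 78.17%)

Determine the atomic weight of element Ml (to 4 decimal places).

77.5328 u

Weight each isotope mass by its fractional abundance: 0.2183 × 75.93276 + 0.7817 × 77.97958
= 16.576122 + 60.956638 = 77.532760 u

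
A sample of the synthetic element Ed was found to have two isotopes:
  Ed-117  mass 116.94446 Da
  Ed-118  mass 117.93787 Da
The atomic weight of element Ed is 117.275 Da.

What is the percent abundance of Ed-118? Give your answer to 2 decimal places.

33.27%

Writing the weighted mean with unknown fraction x of Ed-117:
116.94446·x + 117.93787·(1 − x) = 117.275
(116.94446 − 117.93787)·x = 117.275 − 117.93787
x = -0.66287 / -0.99341 = 0.66727 → 66.73% Ed-117, 33.27% Ed-118.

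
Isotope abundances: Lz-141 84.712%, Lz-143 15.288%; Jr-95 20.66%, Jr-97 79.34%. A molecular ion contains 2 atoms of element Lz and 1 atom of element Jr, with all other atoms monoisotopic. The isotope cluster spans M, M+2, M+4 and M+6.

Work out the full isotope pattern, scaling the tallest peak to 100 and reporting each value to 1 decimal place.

Element Lz pattern (n=2): 0.71761229 : 0.25901541 : 0.02337229
Element Jr pattern (n=1): 0.2066 : 0.7934
Convolve the two distributions (both contribute in 2-u steps):
  M: 0.71761229×0.2066 = 0.148259
  M+2: 0.71761229×0.7934 + 0.25901541×0.2066 = 0.622866
  M+4: 0.25901541×0.7934 + 0.02337229×0.2066 = 0.210332
  M+6: 0.02337229×0.7934 = 0.018544
Scale to base peak (0.622866) = 100: 23.8 : 100.0 : 33.8 : 3.0

23.8 : 100.0 : 33.8 : 3.0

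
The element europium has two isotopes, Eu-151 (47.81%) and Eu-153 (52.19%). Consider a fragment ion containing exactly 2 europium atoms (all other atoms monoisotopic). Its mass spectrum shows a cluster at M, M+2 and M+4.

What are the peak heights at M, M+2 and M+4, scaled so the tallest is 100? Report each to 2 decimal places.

45.80 : 100.00 : 54.58

Each Eu atom is independently Eu-151 (p = 0.4781) or Eu-153 (q = 0.5219); the cluster is the binomial expansion (p + q)^2.
P(M) = 0.4781^2 = 0.228580
P(M+2) = 2 × 0.4781^1 × 0.5219^1 = 0.499041
P(M+4) = 0.5219^2 = 0.272380
The M+2 peak is largest (0.499041); scaling to 100 gives 45.80 : 100.00 : 54.58.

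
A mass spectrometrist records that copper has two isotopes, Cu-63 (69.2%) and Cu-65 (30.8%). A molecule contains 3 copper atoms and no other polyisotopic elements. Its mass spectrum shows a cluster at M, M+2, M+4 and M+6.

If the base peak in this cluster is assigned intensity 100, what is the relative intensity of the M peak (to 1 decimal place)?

74.9

Term probabilities: M 0.3314, M+2 0.4425, M+4 0.1969, M+6 0.0292. Base peak = M+2.
P(M+2) = C(3,1) × 0.692^2 × 0.308^1 = 3 × 0.478864 × 0.3080 = 0.442470 (base)
P(M) = C(3,0) × 0.692^3 × 0.308^0 = 1 × 0.33137389 × 1.0000 = 0.331374
Relative intensity = 0.331374 / 0.442470 × 100 = 74.9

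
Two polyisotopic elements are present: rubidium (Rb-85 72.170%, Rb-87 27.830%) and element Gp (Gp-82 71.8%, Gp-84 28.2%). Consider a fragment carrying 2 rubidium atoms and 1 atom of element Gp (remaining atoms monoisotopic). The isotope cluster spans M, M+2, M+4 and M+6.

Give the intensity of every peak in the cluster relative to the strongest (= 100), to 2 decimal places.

Rubidium pattern (n=2): 0.52085089 : 0.40169822 : 0.07745089
Element Gp pattern (n=1): 0.7180 : 0.2820
Convolve the two distributions (both contribute in 2-u steps):
  M: 0.52085089×0.7180 = 0.373971
  M+2: 0.52085089×0.2820 + 0.40169822×0.7180 = 0.435299
  M+4: 0.40169822×0.2820 + 0.07745089×0.7180 = 0.168889
  M+6: 0.07745089×0.2820 = 0.021841
Scale to base peak (0.435299) = 100: 85.91 : 100.00 : 38.80 : 5.02

85.91 : 100.00 : 38.80 : 5.02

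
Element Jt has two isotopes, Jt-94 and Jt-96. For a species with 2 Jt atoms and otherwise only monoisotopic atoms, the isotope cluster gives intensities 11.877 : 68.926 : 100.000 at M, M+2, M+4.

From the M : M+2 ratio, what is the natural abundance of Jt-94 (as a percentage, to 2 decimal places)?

25.63%

Let p = fractional abundance of Jt-94. I(M+2)/I(M) = [C(2,1)·p^1·(1−p)] / p^2 = 2·(1−p)/p = 68.926/11.877 = 5.8033
(1−p)/p = 5.8033/2 = 2.9017  ⇒  p = 1/(1 + 2.9017) = 0.2563
Jt-94: 25.63%, Jt-96: 74.37%.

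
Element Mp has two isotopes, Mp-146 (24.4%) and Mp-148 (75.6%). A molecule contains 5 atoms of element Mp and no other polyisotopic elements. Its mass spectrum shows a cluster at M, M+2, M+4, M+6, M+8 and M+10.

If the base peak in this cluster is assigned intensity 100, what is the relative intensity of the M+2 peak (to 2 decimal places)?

(0.244 + 0.756)^5 gives M 0.0009, M+2 0.0134, M+4 0.0830, M+6 0.2572, M+8 0.3985, M+10 0.2469; the largest is M+8.
P(M+8) = C(5,4) × 0.244^1 × 0.756^4 = 5 × 0.2440 × 0.3266534 = 0.398517 (base)
P(M+2) = C(5,1) × 0.244^4 × 0.756^1 = 5 × 0.00354454 × 0.7560 = 0.013398
Relative intensity = 0.013398 / 0.398517 × 100 = 3.36

3.36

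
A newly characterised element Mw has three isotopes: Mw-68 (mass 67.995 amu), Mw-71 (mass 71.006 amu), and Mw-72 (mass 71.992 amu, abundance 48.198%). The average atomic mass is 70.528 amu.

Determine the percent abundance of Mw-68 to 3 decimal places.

Let x and y be the fractions of Mw-68 and Mw-71. Then x + y = 1 − 0.48198 = 0.51802 and 67.995x + 71.006y = 70.528 − 0.48198×71.992 = 35.82929584.
Substituting: 67.995x + 71.006(0.51802 − x) = 35.82929584
(67.995 − 71.006)x = -0.95323228  ⇒  x = 0.31658, y = 0.20144
Mw-68: 31.658%, Mw-71: 20.144%.

31.658%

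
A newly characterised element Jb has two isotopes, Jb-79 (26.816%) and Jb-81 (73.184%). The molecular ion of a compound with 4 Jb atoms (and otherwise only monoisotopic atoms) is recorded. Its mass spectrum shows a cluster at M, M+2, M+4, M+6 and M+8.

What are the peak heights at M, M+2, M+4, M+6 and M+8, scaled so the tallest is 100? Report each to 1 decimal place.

1.2 : 13.4 : 55.0 : 100.0 : 68.2

Expanding (0.26816 + 0.73184)^4:
P(M) = 0.26816^4 = 0.005171
P(M+2) = 4 × 0.26816^3 × 0.73184^1 = 0.056449
P(M+4) = 6 × 0.26816^2 × 0.73184^2 = 0.231085
P(M+6) = 4 × 0.26816^1 × 0.73184^3 = 0.420438
P(M+8) = 0.73184^4 = 0.286856
The M+6 peak is largest (0.420438); scaling to 100 gives 1.2 : 13.4 : 55.0 : 100.0 : 68.2.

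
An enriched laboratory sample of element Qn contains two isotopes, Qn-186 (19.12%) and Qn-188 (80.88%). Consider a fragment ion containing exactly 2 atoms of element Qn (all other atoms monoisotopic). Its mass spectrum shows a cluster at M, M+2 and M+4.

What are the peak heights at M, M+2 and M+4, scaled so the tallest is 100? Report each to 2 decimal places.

Expanding (0.1912 + 0.8088)^2:
P(M) = 0.1912^2 = 0.036557
P(M+2) = 2 × 0.1912^1 × 0.8088^1 = 0.309285
P(M+4) = 0.8088^2 = 0.654157
The M+4 peak is largest (0.654157); scaling to 100 gives 5.59 : 47.28 : 100.00.

5.59 : 47.28 : 100.00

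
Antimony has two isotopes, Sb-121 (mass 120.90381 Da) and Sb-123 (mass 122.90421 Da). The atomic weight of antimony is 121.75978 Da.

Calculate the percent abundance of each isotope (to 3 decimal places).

Sb-121: 57.210%, Sb-123: 42.790%

Writing the weighted mean with unknown fraction x of Sb-121:
120.90381·x + 122.90421·(1 − x) = 121.75978
(120.90381 − 122.90421)·x = 121.75978 − 122.90421
x = -1.14443 / -2.00040 = 0.57210 → 57.210% Sb-121, 42.790% Sb-123.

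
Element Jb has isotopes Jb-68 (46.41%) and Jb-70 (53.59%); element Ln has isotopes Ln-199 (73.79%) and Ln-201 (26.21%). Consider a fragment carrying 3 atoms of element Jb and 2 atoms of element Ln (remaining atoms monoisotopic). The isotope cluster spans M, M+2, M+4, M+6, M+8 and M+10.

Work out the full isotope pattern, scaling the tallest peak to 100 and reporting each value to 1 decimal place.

Element Jb pattern (n=3): 0.09996195 : 0.34628059 : 0.39985298 : 0.15390448
Element Ln pattern (n=2): 0.54449641 : 0.38680718 : 0.06869641
Convolve the two distributions (both contribute in 2-u steps):
  M: 0.09996195×0.54449641 = 0.054429
  M+2: 0.09996195×0.38680718 + 0.34628059×0.54449641 = 0.227215
  M+4: 0.09996195×0.06869641 + 0.34628059×0.38680718 + 0.39985298×0.54449641 = 0.358529
  M+6: 0.34628059×0.06869641 + 0.39985298×0.38680718 + 0.15390448×0.54449641 = 0.262255
  M+8: 0.39985298×0.06869641 + 0.15390448×0.38680718 = 0.087000
  M+10: 0.15390448×0.06869641 = 0.010573
Scale to base peak (0.358529) = 100: 15.2 : 63.4 : 100.0 : 73.1 : 24.3 : 2.9

15.2 : 63.4 : 100.0 : 73.1 : 24.3 : 2.9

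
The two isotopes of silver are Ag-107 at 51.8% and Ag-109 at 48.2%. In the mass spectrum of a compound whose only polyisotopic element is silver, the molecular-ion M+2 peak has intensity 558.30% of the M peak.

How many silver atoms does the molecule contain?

The M+2/M ratio from n Ag atoms is n · q/p = n · 0.482/0.518.
n = 5.5830 × 0.518/0.482 = 6.00 ≈ 6

6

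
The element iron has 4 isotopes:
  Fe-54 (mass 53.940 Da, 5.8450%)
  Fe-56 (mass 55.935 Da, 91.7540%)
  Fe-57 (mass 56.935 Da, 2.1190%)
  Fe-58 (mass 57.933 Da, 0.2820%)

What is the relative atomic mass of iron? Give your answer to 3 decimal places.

55.845 Da

The abundance-weighted mean is 0.058450 × 53.940 + 0.917540 × 55.935 + 0.021190 × 56.935 + 0.002820 × 57.933
= 3.1528 + 51.3226 + 1.2065 + 0.1634 = 55.8453 Da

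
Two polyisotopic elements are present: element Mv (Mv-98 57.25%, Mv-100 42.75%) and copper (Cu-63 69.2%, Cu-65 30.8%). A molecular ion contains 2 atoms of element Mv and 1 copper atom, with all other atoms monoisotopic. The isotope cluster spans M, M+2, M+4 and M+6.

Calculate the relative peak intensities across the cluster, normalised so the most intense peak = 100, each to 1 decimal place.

Element Mv pattern (n=2): 0.32775625 : 0.4894875 : 0.18275625
Copper pattern (n=1): 0.6920 : 0.3080
Convolve the two distributions (both contribute in 2-u steps):
  M: 0.32775625×0.6920 = 0.226807
  M+2: 0.32775625×0.3080 + 0.4894875×0.6920 = 0.439674
  M+4: 0.4894875×0.3080 + 0.18275625×0.6920 = 0.277229
  M+6: 0.18275625×0.3080 = 0.056289
Scale to base peak (0.439674) = 100: 51.6 : 100.0 : 63.1 : 12.8

51.6 : 100.0 : 63.1 : 12.8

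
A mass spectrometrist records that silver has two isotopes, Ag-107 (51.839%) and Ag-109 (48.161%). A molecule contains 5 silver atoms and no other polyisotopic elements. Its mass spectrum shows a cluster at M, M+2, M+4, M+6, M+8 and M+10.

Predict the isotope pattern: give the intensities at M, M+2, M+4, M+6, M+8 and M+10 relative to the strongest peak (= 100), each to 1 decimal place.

Expanding (0.51839 + 0.48161)^5:
P(M) = 0.51839^5 = 0.037435
P(M+2) = 5 × 0.51839^4 × 0.48161^1 = 0.173897
P(M+4) = 10 × 0.51839^3 × 0.48161^2 = 0.323118
P(M+6) = 10 × 0.51839^2 × 0.48161^3 = 0.300192
P(M+8) = 5 × 0.51839^1 × 0.48161^4 = 0.139447
P(M+10) = 0.48161^5 = 0.025911
The M+4 peak is largest (0.323118); scaling to 100 gives 11.6 : 53.8 : 100.0 : 92.9 : 43.2 : 8.0.

11.6 : 53.8 : 100.0 : 92.9 : 43.2 : 8.0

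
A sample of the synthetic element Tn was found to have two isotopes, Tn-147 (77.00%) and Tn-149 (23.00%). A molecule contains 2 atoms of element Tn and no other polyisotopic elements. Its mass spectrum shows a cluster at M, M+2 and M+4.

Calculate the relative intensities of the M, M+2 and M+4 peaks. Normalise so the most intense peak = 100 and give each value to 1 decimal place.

100.0 : 59.7 : 8.9

The 2 Tn atoms are independent, so intensities follow the terms of (0.7700 + 0.2300)^2.
P(M) = 0.7700^2 = 0.592900
P(M+2) = 2 × 0.7700^1 × 0.2300^1 = 0.354200
P(M+4) = 0.2300^2 = 0.052900
The M peak is largest (0.592900); scaling to 100 gives 100.0 : 59.7 : 8.9.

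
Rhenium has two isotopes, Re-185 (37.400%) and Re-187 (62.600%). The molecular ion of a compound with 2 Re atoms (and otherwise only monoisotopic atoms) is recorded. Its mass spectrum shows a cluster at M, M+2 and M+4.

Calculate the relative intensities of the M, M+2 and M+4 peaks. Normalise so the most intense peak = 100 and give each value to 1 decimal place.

Expanding (0.37400 + 0.62600)^2:
P(M) = 0.37400^2 = 0.139876
P(M+2) = 2 × 0.37400^1 × 0.62600^1 = 0.468248
P(M+4) = 0.62600^2 = 0.391876
The M+2 peak is largest (0.468248); scaling to 100 gives 29.9 : 100.0 : 83.7.

29.9 : 100.0 : 83.7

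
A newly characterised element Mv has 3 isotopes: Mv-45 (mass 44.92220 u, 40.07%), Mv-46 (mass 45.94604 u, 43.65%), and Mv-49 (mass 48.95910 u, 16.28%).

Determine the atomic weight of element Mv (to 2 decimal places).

46.03 u

Ar = Σ fᵢ·mᵢ = 0.4007 × 44.92220 + 0.4365 × 45.94604 + 0.1628 × 48.95910
= 18.000326 + 20.055446 + 7.970541 = 46.026313 u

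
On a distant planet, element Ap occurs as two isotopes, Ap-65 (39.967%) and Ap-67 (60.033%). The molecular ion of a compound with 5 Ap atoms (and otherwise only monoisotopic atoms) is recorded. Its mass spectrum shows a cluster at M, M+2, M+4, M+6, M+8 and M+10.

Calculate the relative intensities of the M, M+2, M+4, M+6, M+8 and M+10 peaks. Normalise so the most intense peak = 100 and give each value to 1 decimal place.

3.0 : 22.2 : 66.6 : 100.0 : 75.1 : 22.6

Expanding (0.39967 + 0.60033)^5:
P(M) = 0.39967^5 = 0.010198
P(M+2) = 5 × 0.39967^4 × 0.60033^1 = 0.076589
P(M+4) = 10 × 0.39967^3 × 0.60033^2 = 0.230083
P(M+6) = 10 × 0.39967^2 × 0.60033^3 = 0.345600
P(M+8) = 5 × 0.39967^1 × 0.60033^4 = 0.259556
P(M+10) = 0.60033^5 = 0.077974
The M+6 peak is largest (0.345600); scaling to 100 gives 3.0 : 22.2 : 66.6 : 100.0 : 75.1 : 22.6.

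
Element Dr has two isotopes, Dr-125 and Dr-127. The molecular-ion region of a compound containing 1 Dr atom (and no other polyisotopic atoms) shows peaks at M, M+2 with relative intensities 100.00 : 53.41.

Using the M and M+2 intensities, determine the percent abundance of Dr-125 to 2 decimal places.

65.18%

Let p = fractional abundance of Dr-125. I(M+2)/I(M) = [C(1,1)·p^0·(1−p)] / p^1 = 1·(1−p)/p = 53.41/100.00 = 0.5341
(1−p)/p = 0.5341/1 = 0.5341  ⇒  p = 1/(1 + 0.5341) = 0.6518
Dr-125: 65.18%, Dr-127: 34.82%.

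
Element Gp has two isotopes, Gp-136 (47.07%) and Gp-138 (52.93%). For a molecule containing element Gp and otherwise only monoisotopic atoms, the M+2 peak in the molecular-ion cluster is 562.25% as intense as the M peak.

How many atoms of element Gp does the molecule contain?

5

With n Gp atoms, P(M+2)/P(M) = C(n,1)·p^(n−1)q / p^n = n·q/p = n · 0.5293/0.4707.
n = 5.6225 × 0.4707/0.5293 = 5.00 ≈ 5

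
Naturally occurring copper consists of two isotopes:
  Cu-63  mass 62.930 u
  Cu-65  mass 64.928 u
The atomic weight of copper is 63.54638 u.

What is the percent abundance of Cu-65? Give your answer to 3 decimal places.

Writing the weighted mean with unknown fraction x of Cu-63:
62.930·x + 64.928·(1 − x) = 63.54638
(62.930 − 64.928)·x = 63.54638 − 64.928
x = -1.38162 / -1.998 = 0.69150 → 69.150% Cu-63, 30.850% Cu-65.

30.850%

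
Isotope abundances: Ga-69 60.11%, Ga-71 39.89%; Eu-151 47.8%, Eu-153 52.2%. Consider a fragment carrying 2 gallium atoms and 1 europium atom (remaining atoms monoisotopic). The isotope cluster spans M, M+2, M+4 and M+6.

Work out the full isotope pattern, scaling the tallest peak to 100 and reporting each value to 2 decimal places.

Gallium pattern (n=2): 0.36132121 : 0.47955758 : 0.15912121
Europium pattern (n=1): 0.4780 : 0.5220
Convolve the two distributions (both contribute in 2-u steps):
  M: 0.36132121×0.4780 = 0.172712
  M+2: 0.36132121×0.5220 + 0.47955758×0.4780 = 0.417838
  M+4: 0.47955758×0.5220 + 0.15912121×0.4780 = 0.326389
  M+6: 0.15912121×0.5220 = 0.083061
Scale to base peak (0.417838) = 100: 41.33 : 100.00 : 78.11 : 19.88

41.33 : 100.00 : 78.11 : 19.88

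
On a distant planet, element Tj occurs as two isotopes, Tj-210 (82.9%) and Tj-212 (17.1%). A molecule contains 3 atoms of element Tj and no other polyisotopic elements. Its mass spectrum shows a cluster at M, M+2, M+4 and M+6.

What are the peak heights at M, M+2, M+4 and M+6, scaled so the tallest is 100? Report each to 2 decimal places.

Expanding (0.829 + 0.171)^3:
P(M) = 0.829^3 = 0.569723
P(M+2) = 3 × 0.829^2 × 0.171^1 = 0.352555
P(M+4) = 3 × 0.829^1 × 0.171^2 = 0.072722
P(M+6) = 0.171^3 = 0.005000
The M peak is largest (0.569723); scaling to 100 gives 100.00 : 61.88 : 12.76 : 0.88.

100.00 : 61.88 : 12.76 : 0.88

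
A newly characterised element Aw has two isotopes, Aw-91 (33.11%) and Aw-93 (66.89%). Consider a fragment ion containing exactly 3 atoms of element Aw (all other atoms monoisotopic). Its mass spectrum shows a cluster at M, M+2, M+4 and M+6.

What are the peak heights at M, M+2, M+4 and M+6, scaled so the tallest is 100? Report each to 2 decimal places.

Each Aw atom is independently Aw-91 (p = 0.3311) or Aw-93 (q = 0.6689); the cluster is the binomial expansion (p + q)^3.
P(M) = 0.3311^3 = 0.036298
P(M+2) = 3 × 0.3311^2 × 0.6689^1 = 0.219989
P(M+4) = 3 × 0.3311^1 × 0.6689^2 = 0.444429
P(M+6) = 0.6689^3 = 0.299284
The M+4 peak is largest (0.444429); scaling to 100 gives 8.17 : 49.50 : 100.00 : 67.34.

8.17 : 49.50 : 100.00 : 67.34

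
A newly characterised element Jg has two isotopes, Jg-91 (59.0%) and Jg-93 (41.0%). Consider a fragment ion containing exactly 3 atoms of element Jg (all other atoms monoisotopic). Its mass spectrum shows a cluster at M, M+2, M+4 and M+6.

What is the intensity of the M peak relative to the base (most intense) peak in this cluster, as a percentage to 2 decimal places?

Binomial terms of (0.590 + 0.410)^3: M 0.2054, M+2 0.4282, M+4 0.2975, M+6 0.0689 → M+2 is the base peak.
P(M+2) = C(3,1) × 0.590^2 × 0.410^1 = 3 × 0.3481 × 0.4100 = 0.428163 (base)
P(M) = C(3,0) × 0.590^3 × 0.410^0 = 1 × 0.205379 × 1.0000 = 0.205379
Relative intensity = 0.205379 / 0.428163 × 100 = 47.97

47.97%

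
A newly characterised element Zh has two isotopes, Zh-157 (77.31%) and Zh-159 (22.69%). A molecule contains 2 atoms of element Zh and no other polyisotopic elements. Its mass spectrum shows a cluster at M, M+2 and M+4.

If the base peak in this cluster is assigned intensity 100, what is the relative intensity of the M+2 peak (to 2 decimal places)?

(0.7731 + 0.2269)^2 gives M 0.5977, M+2 0.3508, M+4 0.0515; the largest is M.
P(M) = C(2,0) × 0.7731^2 × 0.2269^0 = 1 × 0.59768361 × 1.0000 = 0.597684 (base)
P(M+2) = C(2,1) × 0.7731^1 × 0.2269^1 = 2 × 0.7731 × 0.2269 = 0.350833
Relative intensity = 0.350833 / 0.597684 × 100 = 58.70

58.70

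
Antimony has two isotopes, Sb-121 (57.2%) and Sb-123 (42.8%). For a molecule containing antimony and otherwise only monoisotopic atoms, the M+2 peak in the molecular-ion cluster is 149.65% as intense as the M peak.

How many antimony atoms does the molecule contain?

The M+2/M ratio from n Sb atoms is n · q/p = n · 0.428/0.572.
n = 1.4965 × 0.572/0.428 = 2.00 ≈ 2

2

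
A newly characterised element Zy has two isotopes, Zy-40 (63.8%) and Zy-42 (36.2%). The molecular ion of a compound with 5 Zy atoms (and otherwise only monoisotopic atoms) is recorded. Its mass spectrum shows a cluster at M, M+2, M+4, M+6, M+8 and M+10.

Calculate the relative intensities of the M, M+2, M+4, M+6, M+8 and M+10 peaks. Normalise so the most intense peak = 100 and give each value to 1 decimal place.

31.1 : 88.1 : 100.0 : 56.7 : 16.1 : 1.8

Each Zy atom is independently Zy-40 (p = 0.638) or Zy-42 (q = 0.362); the cluster is the binomial expansion (p + q)^5.
P(M) = 0.638^5 = 0.105707
P(M+2) = 5 × 0.638^4 × 0.362^1 = 0.299890
P(M+4) = 10 × 0.638^3 × 0.362^2 = 0.340313
P(M+6) = 10 × 0.638^2 × 0.362^3 = 0.193093
P(M+8) = 5 × 0.638^1 × 0.362^4 = 0.054780
P(M+10) = 0.362^5 = 0.006216
The M+4 peak is largest (0.340313); scaling to 100 gives 31.1 : 88.1 : 100.0 : 56.7 : 16.1 : 1.8.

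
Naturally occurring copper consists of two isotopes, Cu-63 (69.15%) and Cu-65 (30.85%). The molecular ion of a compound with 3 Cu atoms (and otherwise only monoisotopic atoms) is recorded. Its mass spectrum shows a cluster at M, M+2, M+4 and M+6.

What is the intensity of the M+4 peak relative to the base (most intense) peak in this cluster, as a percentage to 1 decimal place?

Term probabilities: M 0.3307, M+2 0.4425, M+4 0.1974, M+6 0.0294. Base peak = M+2.
P(M+2) = C(3,1) × 0.6915^2 × 0.3085^1 = 3 × 0.47817225 × 0.3085 = 0.442548 (base)
P(M+4) = C(3,2) × 0.6915^1 × 0.3085^2 = 3 × 0.6915 × 0.09517225 = 0.197435
Relative intensity = 0.197435 / 0.442548 × 100 = 44.6

44.6%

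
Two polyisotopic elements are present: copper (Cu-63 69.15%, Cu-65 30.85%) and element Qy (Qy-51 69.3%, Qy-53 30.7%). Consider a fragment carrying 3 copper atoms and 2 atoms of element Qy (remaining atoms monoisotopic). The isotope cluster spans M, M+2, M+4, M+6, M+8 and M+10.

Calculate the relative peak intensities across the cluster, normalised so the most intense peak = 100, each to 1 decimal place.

45.0 : 100.0 : 89.0 : 39.6 : 8.8 : 0.8

Copper pattern (n=3): 0.33065611 : 0.44254842 : 0.19743483 : 0.02936064
Element Qy pattern (n=2): 0.480249 : 0.425502 : 0.094249
Convolve the two distributions (both contribute in 2-u steps):
  M: 0.33065611×0.480249 = 0.158797
  M+2: 0.33065611×0.425502 + 0.44254842×0.480249 = 0.353228
  M+4: 0.33065611×0.094249 + 0.44254842×0.425502 + 0.19743483×0.480249 = 0.314287
  M+6: 0.44254842×0.094249 + 0.19743483×0.425502 + 0.02936064×0.480249 = 0.139819
  M+8: 0.19743483×0.094249 + 0.02936064×0.425502 = 0.031101
  M+10: 0.02936064×0.094249 = 0.002767
Scale to base peak (0.353228) = 100: 45.0 : 100.0 : 89.0 : 39.6 : 8.8 : 0.8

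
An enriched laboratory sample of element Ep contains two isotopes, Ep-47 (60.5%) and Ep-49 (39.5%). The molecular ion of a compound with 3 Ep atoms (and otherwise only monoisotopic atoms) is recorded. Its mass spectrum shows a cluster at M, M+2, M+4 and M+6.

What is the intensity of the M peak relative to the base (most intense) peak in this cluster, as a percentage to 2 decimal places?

51.05%

(0.605 + 0.395)^3 gives M 0.2214, M+2 0.4337, M+4 0.2832, M+6 0.0616; the largest is M+2.
P(M+2) = C(3,1) × 0.605^2 × 0.395^1 = 3 × 0.366025 × 0.3950 = 0.433740 (base)
P(M) = C(3,0) × 0.605^3 × 0.395^0 = 1 × 0.22144512 × 1.0000 = 0.221445
Relative intensity = 0.221445 / 0.433740 × 100 = 51.05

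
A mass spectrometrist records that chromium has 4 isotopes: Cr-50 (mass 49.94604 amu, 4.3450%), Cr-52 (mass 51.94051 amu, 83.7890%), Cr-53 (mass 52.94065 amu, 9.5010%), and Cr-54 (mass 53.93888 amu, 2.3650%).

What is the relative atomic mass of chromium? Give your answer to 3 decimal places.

51.996 amu

Ar = Σ fᵢ·mᵢ = 0.043450 × 49.94604 + 0.837890 × 51.94051 + 0.095010 × 52.94065 + 0.023650 × 53.93888
= 2.170155 + 43.520434 + 5.029891 + 1.275655 = 51.996135 amu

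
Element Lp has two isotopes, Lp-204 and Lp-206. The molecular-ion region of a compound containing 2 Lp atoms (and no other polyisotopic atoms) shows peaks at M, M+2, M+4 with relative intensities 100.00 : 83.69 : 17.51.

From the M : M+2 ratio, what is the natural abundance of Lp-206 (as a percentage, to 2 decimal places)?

Write p for the Lp-204 fraction. I(M+2)/I(M) = [C(2,1)·p^1·(1−p)] / p^2 = 2·(1−p)/p = 83.69/100.00 = 0.8369
(1−p)/p = 0.8369/2 = 0.4184  ⇒  p = 1/(1 + 0.4184) = 0.7050
Lp-204: 70.50%, Lp-206: 29.50%.

29.50%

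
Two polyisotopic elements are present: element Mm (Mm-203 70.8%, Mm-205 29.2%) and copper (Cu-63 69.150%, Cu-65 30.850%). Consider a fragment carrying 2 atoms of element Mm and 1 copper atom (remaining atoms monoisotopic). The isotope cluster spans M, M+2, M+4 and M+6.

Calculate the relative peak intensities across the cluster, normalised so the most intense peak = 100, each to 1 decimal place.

Element Mm pattern (n=2): 0.501264 : 0.413472 : 0.085264
Copper pattern (n=1): 0.6915 : 0.3085
Convolve the two distributions (both contribute in 2-u steps):
  M: 0.501264×0.6915 = 0.346624
  M+2: 0.501264×0.3085 + 0.413472×0.6915 = 0.440556
  M+4: 0.413472×0.3085 + 0.085264×0.6915 = 0.186516
  M+6: 0.085264×0.3085 = 0.026304
Scale to base peak (0.440556) = 100: 78.7 : 100.0 : 42.3 : 6.0

78.7 : 100.0 : 42.3 : 6.0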